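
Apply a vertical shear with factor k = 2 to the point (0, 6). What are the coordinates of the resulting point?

Shear matrix for vertical shear with factor k = 2:
[[1, 0], [2, 1]]
Result: (0, 6) → (0, 6)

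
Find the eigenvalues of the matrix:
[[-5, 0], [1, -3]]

Characteristic equation: det(A - λI) = 0
λ² - (trace)λ + (det) = 0
trace = -5 + -3 = -8, det = (-5)(-3) - (0)(1) = 15
λ² - (-8)λ + (15) = 0
λ = (-8 ± √((-8)² - 4·(15))) / 2 = (-8 ± √4) / 2
Solving: λ = -5, -3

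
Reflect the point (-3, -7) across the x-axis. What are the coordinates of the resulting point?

Reflection across x-axis: (-3, -7) → (-3, 7)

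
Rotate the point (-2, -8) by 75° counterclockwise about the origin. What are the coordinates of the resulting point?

Rotation matrix for 75°: [[cos 75°, -sin 75°], [sin 75°, cos 75°]] ≈ [[0.258819, -0.965926], [0.965926, 0.258819]]
[[0.258819, -0.965926], [0.965926, 0.258819]] × [-2, -8]ᵀ ≈ [7.2098, -4.0024]ᵀ
Result: (7.2098, -4.0024)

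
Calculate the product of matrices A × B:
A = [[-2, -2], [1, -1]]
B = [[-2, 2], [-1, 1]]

Matrix multiplication:
C[0][0] = -2×-2 + -2×-1 = 6
C[0][1] = -2×2 + -2×1 = -6
C[1][0] = 1×-2 + -1×-1 = -1
C[1][1] = 1×2 + -1×1 = 1
Result: [[6, -6], [-1, 1]]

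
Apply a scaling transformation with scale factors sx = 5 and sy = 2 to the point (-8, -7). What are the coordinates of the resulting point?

Scaling matrix:
[[5, 0], [0, 2]]
Result: (-8 × 5, -7 × 2) = (-40, -14)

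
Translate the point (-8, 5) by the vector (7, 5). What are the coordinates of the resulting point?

Translation by (7, 5) (homogeneous matrix [[1, 0, 7], [0, 1, 5], [0, 0, 1]]):
x' = -8 + 7 = -1
y' = 5 + 5 = 10
Result: (-1, 10)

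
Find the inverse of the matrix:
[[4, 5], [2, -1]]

For [[a,b],[c,d]], inverse = (1/det)·[[d,-b],[-c,a]]
det = (4)(-1) - (5)(2) = -4 - 10 = -14
Inverse = (1/-14)·[[-1, -5], [-2, 4]]
= [[1/14, 5/14], [1/7, -2/7]]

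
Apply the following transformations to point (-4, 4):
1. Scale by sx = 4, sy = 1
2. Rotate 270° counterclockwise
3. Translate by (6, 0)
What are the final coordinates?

Step 1: Scale → (-16, 4)
Step 2: Rotate 270° → (4, 16)
Step 3: Translate → (10, 16)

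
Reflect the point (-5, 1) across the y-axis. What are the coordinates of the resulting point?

Reflection across y-axis: (-5, 1) → (5, 1)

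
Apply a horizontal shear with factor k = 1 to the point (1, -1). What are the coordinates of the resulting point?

Shear matrix for horizontal shear with factor k = 1:
[[1, 1], [0, 1]]
Result: (1, -1) → (0, -1)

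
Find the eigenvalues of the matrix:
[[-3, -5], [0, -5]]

Characteristic equation: det(A - λI) = 0
λ² - (trace)λ + (det) = 0
trace = -3 + -5 = -8, det = (-3)(-5) - (-5)(0) = 15
λ² - (-8)λ + (15) = 0
λ = (-8 ± √((-8)² - 4·(15))) / 2 = (-8 ± √4) / 2
Solving: λ = -5, -3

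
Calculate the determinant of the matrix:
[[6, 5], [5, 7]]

For a 2×2 matrix [[a, b], [c, d]], det = ad - bc
det = (6)(7) - (5)(5) = 42 - 25 = 17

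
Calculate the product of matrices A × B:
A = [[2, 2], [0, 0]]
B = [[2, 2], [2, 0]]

Matrix multiplication:
C[0][0] = 2×2 + 2×2 = 8
C[0][1] = 2×2 + 2×0 = 4
C[1][0] = 0×2 + 0×2 = 0
C[1][1] = 0×2 + 0×0 = 0
Result: [[8, 4], [0, 0]]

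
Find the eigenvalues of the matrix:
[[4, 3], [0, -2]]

Characteristic equation: det(A - λI) = 0
λ² - (trace)λ + (det) = 0
trace = 4 + -2 = 2, det = (4)(-2) - (3)(0) = -8
λ² - (2)λ + (-8) = 0
λ = (2 ± √((2)² - 4·(-8))) / 2 = (2 ± √36) / 2
Solving: λ = -2, 4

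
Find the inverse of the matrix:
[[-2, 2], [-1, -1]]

For [[a,b],[c,d]], inverse = (1/det)·[[d,-b],[-c,a]]
det = (-2)(-1) - (2)(-1) = 2 - -2 = 4
Inverse = (1/4)·[[-1, -2], [1, -2]]
= [[-1/4, -1/2], [1/4, -1/2]]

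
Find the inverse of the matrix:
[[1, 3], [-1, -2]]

For [[a,b],[c,d]], inverse = (1/det)·[[d,-b],[-c,a]]
det = (1)(-2) - (3)(-1) = -2 - -3 = 1
Inverse = [[-2, -3], [1, 1]]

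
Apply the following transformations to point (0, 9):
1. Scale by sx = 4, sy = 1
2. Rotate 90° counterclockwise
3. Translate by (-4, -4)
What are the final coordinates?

Step 1: Scale → (0, 9)
Step 2: Rotate 90° → (-9, 0)
Step 3: Translate → (-13, -4)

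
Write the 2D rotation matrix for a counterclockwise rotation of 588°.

Rotation matrix formula: [[cos θ, -sin θ], [sin θ, cos θ]]
For θ = 588°:
cos(588°) = -0.6691
sin(588°) = -0.7431
Result: [[-0.6691, 0.7431], [-0.7431, -0.6691]]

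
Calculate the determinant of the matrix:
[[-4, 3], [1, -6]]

For a 2×2 matrix [[a, b], [c, d]], det = ad - bc
det = (-4)(-6) - (3)(1) = 24 - 3 = 21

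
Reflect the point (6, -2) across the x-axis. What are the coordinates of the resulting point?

Reflection across x-axis: (6, -2) → (6, 2)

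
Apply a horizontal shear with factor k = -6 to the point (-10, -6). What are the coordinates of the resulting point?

Shear matrix for horizontal shear with factor k = -6:
[[1, -6], [0, 1]]
Result: (-10, -6) → (26, -6)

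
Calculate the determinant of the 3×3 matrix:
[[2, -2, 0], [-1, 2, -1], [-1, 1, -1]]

Expansion along first row:
det = 2·det([[2,-1],[1,-1]]) - -2·det([[-1,-1],[-1,-1]]) + 0·det([[-1,2],[-1,1]])
    = 2·(2·-1 - -1·1) - -2·(-1·-1 - -1·-1) + 0·(-1·1 - 2·-1)
    = 2·-1 - -2·0 + 0·1
    = -2 + 0 + 0 = -2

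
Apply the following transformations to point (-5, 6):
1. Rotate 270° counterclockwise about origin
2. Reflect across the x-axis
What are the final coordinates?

Step 1: Rotate 270° → (6, 5)
Step 2: Reflect across x-axis → (6, -5)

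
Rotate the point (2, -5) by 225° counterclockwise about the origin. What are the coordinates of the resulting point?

Rotation matrix for 225°: [[cos 225°, -sin 225°], [sin 225°, cos 225°]] ≈ [[-0.707107, 0.707107], [-0.707107, -0.707107]]
[[-0.707107, 0.707107], [-0.707107, -0.707107]] × [2, -5]ᵀ ≈ [-4.9497, 2.1213]ᵀ
Result: (-4.9497, 2.1213)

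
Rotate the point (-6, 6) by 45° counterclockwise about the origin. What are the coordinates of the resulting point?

Rotation matrix for 45°: [[cos 45°, -sin 45°], [sin 45°, cos 45°]] ≈ [[0.707107, -0.707107], [0.707107, 0.707107]]
[[0.707107, -0.707107], [0.707107, 0.707107]] × [-6, 6]ᵀ ≈ [-8.4853, 0]ᵀ
Result: (-8.4853, 0)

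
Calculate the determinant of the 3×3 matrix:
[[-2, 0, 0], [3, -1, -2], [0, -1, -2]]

Expansion along first row:
det = -2·det([[-1,-2],[-1,-2]]) - 0·det([[3,-2],[0,-2]]) + 0·det([[3,-1],[0,-1]])
    = -2·(-1·-2 - -2·-1) - 0·(3·-2 - -2·0) + 0·(3·-1 - -1·0)
    = -2·0 - 0·-6 + 0·-3
    = 0 + 0 + 0 = 0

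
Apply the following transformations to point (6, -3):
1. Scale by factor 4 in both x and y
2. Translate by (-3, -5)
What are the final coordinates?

Step 1: Scale (6, -3) by 4 → (24, -12)
Step 2: Translate by (-3, -5) → (21, -17)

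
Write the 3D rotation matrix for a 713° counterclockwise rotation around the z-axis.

Rotation matrix for counterclockwise 713° around z-axis:
cos(713°) = 0.9925, sin(713°) = -0.1219
Result: [[0.9925, 0.1219, 0], [-0.1219, 0.9925, 0], [0, 0, 1]]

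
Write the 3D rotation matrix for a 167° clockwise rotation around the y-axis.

Rotation matrix for clockwise 167° around y-axis:
A clockwise rotation by 167° is a counterclockwise rotation by -167°.
cos(-167°) = -0.9744, sin(-167°) = -0.2250
Result: [[-0.9744, 0, -0.2250], [0, 1, 0], [0.2250, 0, -0.9744]]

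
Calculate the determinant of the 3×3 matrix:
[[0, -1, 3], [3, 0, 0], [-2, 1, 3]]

Expansion along first row:
det = 0·det([[0,0],[1,3]]) - -1·det([[3,0],[-2,3]]) + 3·det([[3,0],[-2,1]])
    = 0·(0·3 - 0·1) - -1·(3·3 - 0·-2) + 3·(3·1 - 0·-2)
    = 0·0 - -1·9 + 3·3
    = 0 + 9 + 9 = 18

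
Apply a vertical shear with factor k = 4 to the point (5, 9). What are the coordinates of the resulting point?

Shear matrix for vertical shear with factor k = 4:
[[1, 0], [4, 1]]
Result: (5, 9) → (5, 29)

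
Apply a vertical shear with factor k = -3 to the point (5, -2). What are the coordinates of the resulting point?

Shear matrix for vertical shear with factor k = -3:
[[1, 0], [-3, 1]]
Result: (5, -2) → (5, -17)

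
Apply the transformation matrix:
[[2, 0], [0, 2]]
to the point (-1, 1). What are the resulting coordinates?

Matrix multiplication:
[[2, 0], [0, 2]] × [-1, 1]ᵀ
= [(2)(-1) + (0)(1), (0)(-1) + (2)(1)]ᵀ
= [-2, 2]ᵀ
Result: (-2, 2)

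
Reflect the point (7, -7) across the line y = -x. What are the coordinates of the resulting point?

Reflection across line y = -x: (7, -7) → (7, -7)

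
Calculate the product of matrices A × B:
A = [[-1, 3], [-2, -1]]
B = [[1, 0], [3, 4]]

Matrix multiplication:
C[0][0] = -1×1 + 3×3 = 8
C[0][1] = -1×0 + 3×4 = 12
C[1][0] = -2×1 + -1×3 = -5
C[1][1] = -2×0 + -1×4 = -4
Result: [[8, 12], [-5, -4]]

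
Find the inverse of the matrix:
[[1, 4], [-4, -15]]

For [[a,b],[c,d]], inverse = (1/det)·[[d,-b],[-c,a]]
det = (1)(-15) - (4)(-4) = -15 - -16 = 1
Inverse = [[-15, -4], [4, 1]]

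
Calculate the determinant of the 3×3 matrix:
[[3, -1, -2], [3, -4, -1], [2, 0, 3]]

Expansion along first row:
det = 3·det([[-4,-1],[0,3]]) - -1·det([[3,-1],[2,3]]) + -2·det([[3,-4],[2,0]])
    = 3·(-4·3 - -1·0) - -1·(3·3 - -1·2) + -2·(3·0 - -4·2)
    = 3·-12 - -1·11 + -2·8
    = -36 + 11 + -16 = -41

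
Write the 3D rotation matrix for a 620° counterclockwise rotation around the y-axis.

Rotation matrix for counterclockwise 620° around y-axis:
cos(620°) = -0.1736, sin(620°) = -0.9848
Result: [[-0.1736, 0, -0.9848], [0, 1, 0], [0.9848, 0, -0.1736]]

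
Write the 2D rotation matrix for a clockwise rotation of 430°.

Rotation matrix formula: [[cos θ, -sin θ], [sin θ, cos θ]]
A clockwise rotation by 430° is equivalent to a counterclockwise rotation by -430°.
For θ = -430°:
cos(-430°) = 0.3420
sin(-430°) = -0.9397
Result: [[0.3420, 0.9397], [-0.9397, 0.3420]]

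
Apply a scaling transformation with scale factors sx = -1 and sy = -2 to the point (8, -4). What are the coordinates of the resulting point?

Scaling matrix:
[[-1, 0], [0, -2]]
Result: (8 × -1, -4 × -2) = (-8, 8)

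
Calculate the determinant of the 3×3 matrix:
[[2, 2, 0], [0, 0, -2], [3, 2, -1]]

Expansion along first row:
det = 2·det([[0,-2],[2,-1]]) - 2·det([[0,-2],[3,-1]]) + 0·det([[0,0],[3,2]])
    = 2·(0·-1 - -2·2) - 2·(0·-1 - -2·3) + 0·(0·2 - 0·3)
    = 2·4 - 2·6 + 0·0
    = 8 + -12 + 0 = -4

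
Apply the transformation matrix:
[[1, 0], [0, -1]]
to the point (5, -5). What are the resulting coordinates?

Matrix multiplication:
[[1, 0], [0, -1]] × [5, -5]ᵀ
= [(1)(5) + (0)(-5), (0)(5) + (-1)(-5)]ᵀ
= [5, 5]ᵀ
Result: (5, 5)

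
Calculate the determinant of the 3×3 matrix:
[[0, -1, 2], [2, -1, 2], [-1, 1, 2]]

Expansion along first row:
det = 0·det([[-1,2],[1,2]]) - -1·det([[2,2],[-1,2]]) + 2·det([[2,-1],[-1,1]])
    = 0·(-1·2 - 2·1) - -1·(2·2 - 2·-1) + 2·(2·1 - -1·-1)
    = 0·-4 - -1·6 + 2·1
    = 0 + 6 + 2 = 8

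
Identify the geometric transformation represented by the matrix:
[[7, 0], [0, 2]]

This matrix represents: non-uniform scaling by sx = 7, sy = 2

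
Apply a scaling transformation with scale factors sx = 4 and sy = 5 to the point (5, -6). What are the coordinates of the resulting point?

Scaling matrix:
[[4, 0], [0, 5]]
Result: (5 × 4, -6 × 5) = (20, -30)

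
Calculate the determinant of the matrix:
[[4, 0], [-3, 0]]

For a 2×2 matrix [[a, b], [c, d]], det = ad - bc
det = (4)(0) - (0)(-3) = 0 - 0 = 0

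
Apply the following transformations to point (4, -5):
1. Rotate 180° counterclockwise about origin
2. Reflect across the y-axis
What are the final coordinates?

Step 1: Rotate 180° → (-4, 5)
Step 2: Reflect across y-axis → (4, 5)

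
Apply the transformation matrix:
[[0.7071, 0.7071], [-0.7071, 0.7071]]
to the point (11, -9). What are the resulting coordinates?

Matrix multiplication:
[[0.7071, 0.7071], [-0.7071, 0.7071]] × [11, -9]ᵀ
= [(0.7071)(11) + (0.7071)(-9), (-0.7071)(11) + (0.7071)(-9)]ᵀ
= [1.4142, -14.1420]ᵀ
Result: (1.4142, -14.1420)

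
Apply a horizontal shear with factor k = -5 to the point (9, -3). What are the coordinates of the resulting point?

Shear matrix for horizontal shear with factor k = -5:
[[1, -5], [0, 1]]
Result: (9, -3) → (24, -3)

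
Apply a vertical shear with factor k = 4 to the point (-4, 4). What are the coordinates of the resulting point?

Shear matrix for vertical shear with factor k = 4:
[[1, 0], [4, 1]]
Result: (-4, 4) → (-4, -12)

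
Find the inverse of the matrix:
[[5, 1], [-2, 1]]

For [[a,b],[c,d]], inverse = (1/det)·[[d,-b],[-c,a]]
det = (5)(1) - (1)(-2) = 5 - -2 = 7
Inverse = (1/7)·[[1, -1], [2, 5]]
= [[1/7, -1/7], [2/7, 5/7]]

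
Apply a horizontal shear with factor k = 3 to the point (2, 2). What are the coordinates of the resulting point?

Shear matrix for horizontal shear with factor k = 3:
[[1, 3], [0, 1]]
Result: (2, 2) → (8, 2)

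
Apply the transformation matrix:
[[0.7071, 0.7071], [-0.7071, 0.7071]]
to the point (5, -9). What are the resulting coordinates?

Matrix multiplication:
[[0.7071, 0.7071], [-0.7071, 0.7071]] × [5, -9]ᵀ
= [(0.7071)(5) + (0.7071)(-9), (-0.7071)(5) + (0.7071)(-9)]ᵀ
= [-2.8284, -9.8994]ᵀ
Result: (-2.8284, -9.8994)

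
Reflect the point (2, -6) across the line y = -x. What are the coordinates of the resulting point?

Reflection across line y = -x: (2, -6) → (6, -2)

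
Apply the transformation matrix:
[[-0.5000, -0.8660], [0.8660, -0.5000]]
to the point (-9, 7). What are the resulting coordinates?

Matrix multiplication:
[[-0.5000, -0.8660], [0.8660, -0.5000]] × [-9, 7]ᵀ
= [(-0.5000)(-9) + (-0.8660)(7), (0.8660)(-9) + (-0.5000)(7)]ᵀ
= [-1.5620, -11.2940]ᵀ
Result: (-1.5620, -11.2940)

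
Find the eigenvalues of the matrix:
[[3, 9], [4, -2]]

Characteristic equation: det(A - λI) = 0
λ² - (trace)λ + (det) = 0
trace = 3 + -2 = 1, det = (3)(-2) - (9)(4) = -42
λ² - (1)λ + (-42) = 0
λ = (1 ± √((1)² - 4·(-42))) / 2 = (1 ± √169) / 2
Solving: λ = -6, 7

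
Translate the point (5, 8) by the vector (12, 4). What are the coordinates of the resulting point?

Translation by (12, 4) (homogeneous matrix [[1, 0, 12], [0, 1, 4], [0, 0, 1]]):
x' = 5 + 12 = 17
y' = 8 + 4 = 12
Result: (17, 12)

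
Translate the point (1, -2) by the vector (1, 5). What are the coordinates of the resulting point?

Translation by (1, 5) (homogeneous matrix [[1, 0, 1], [0, 1, 5], [0, 0, 1]]):
x' = 1 + 1 = 2
y' = -2 + 5 = 3
Result: (2, 3)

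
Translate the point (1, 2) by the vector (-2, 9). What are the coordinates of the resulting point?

Translation by (-2, 9) (homogeneous matrix [[1, 0, -2], [0, 1, 9], [0, 0, 1]]):
x' = 1 + -2 = -1
y' = 2 + 9 = 11
Result: (-1, 11)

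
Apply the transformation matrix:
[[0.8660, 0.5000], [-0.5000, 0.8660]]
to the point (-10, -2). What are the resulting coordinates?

Matrix multiplication:
[[0.8660, 0.5000], [-0.5000, 0.8660]] × [-10, -2]ᵀ
= [(0.8660)(-10) + (0.5000)(-2), (-0.5000)(-10) + (0.8660)(-2)]ᵀ
= [-9.6600, 3.2680]ᵀ
Result: (-9.6600, 3.2680)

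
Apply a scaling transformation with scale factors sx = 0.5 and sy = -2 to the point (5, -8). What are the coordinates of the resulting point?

Scaling matrix:
[[0.50, 0], [0, -2]]
Result: (5 × 0.5, -8 × -2) = (2.5, 16)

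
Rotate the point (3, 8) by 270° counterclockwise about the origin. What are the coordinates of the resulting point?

Rotation matrix for 270°: [[cos 270°, -sin 270°], [sin 270°, cos 270°]] = [[0, 1], [-1, 0]]
[[0, 1], [-1, 0]] × [3, 8]ᵀ = [8, -3]ᵀ
Result: (8, -3)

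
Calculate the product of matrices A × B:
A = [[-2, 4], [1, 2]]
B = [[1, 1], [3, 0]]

Matrix multiplication:
C[0][0] = -2×1 + 4×3 = 10
C[0][1] = -2×1 + 4×0 = -2
C[1][0] = 1×1 + 2×3 = 7
C[1][1] = 1×1 + 2×0 = 1
Result: [[10, -2], [7, 1]]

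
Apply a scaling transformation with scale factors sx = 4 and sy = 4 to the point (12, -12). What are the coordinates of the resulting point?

Scaling matrix:
[[4, 0], [0, 4]]
Result: (12 × 4, -12 × 4) = (48, -48)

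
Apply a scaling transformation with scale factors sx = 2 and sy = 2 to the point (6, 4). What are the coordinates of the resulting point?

Scaling matrix:
[[2, 0], [0, 2]]
Result: (6 × 2, 4 × 2) = (12, 8)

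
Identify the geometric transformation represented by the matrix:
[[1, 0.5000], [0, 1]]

This matrix represents: horizontal shear with factor 0.5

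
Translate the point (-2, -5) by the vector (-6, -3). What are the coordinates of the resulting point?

Translation by (-6, -3) (homogeneous matrix [[1, 0, -6], [0, 1, -3], [0, 0, 1]]):
x' = -2 + -6 = -8
y' = -5 + -3 = -8
Result: (-8, -8)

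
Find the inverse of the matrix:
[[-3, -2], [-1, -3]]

For [[a,b],[c,d]], inverse = (1/det)·[[d,-b],[-c,a]]
det = (-3)(-3) - (-2)(-1) = 9 - 2 = 7
Inverse = (1/7)·[[-3, 2], [1, -3]]
= [[-3/7, 2/7], [1/7, -3/7]]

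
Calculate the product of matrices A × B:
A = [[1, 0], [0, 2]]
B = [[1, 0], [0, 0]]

Matrix multiplication:
C[0][0] = 1×1 + 0×0 = 1
C[0][1] = 1×0 + 0×0 = 0
C[1][0] = 0×1 + 2×0 = 0
C[1][1] = 0×0 + 2×0 = 0
Result: [[1, 0], [0, 0]]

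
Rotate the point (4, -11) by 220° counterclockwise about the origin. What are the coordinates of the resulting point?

Rotation matrix for 220°: [[cos 220°, -sin 220°], [sin 220°, cos 220°]] ≈ [[-0.766044, 0.642788], [-0.642788, -0.766044]]
[[-0.766044, 0.642788], [-0.642788, -0.766044]] × [4, -11]ᵀ ≈ [-10.1348, 5.8553]ᵀ
Result: (-10.1348, 5.8553)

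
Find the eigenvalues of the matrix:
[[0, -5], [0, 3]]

Characteristic equation: det(A - λI) = 0
λ² - (trace)λ + (det) = 0
trace = 0 + 3 = 3, det = (0)(3) - (-5)(0) = 0
λ² - (3)λ + (0) = 0
λ = (3 ± √((3)² - 4·(0))) / 2 = (3 ± √9) / 2
Solving: λ = 0, 3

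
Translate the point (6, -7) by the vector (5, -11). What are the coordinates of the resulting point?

Translation by (5, -11) (homogeneous matrix [[1, 0, 5], [0, 1, -11], [0, 0, 1]]):
x' = 6 + 5 = 11
y' = -7 + -11 = -18
Result: (11, -18)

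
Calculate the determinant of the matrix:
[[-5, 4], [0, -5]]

For a 2×2 matrix [[a, b], [c, d]], det = ad - bc
det = (-5)(-5) - (4)(0) = 25 - 0 = 25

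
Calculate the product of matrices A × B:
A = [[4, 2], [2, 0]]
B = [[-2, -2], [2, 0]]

Matrix multiplication:
C[0][0] = 4×-2 + 2×2 = -4
C[0][1] = 4×-2 + 2×0 = -8
C[1][0] = 2×-2 + 0×2 = -4
C[1][1] = 2×-2 + 0×0 = -4
Result: [[-4, -8], [-4, -4]]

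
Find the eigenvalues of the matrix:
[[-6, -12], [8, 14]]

Characteristic equation: det(A - λI) = 0
λ² - (trace)λ + (det) = 0
trace = -6 + 14 = 8, det = (-6)(14) - (-12)(8) = 12
λ² - (8)λ + (12) = 0
λ = (8 ± √((8)² - 4·(12))) / 2 = (8 ± √16) / 2
Solving: λ = 2, 6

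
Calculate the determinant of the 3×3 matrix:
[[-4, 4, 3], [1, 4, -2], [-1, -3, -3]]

Expansion along first row:
det = -4·det([[4,-2],[-3,-3]]) - 4·det([[1,-2],[-1,-3]]) + 3·det([[1,4],[-1,-3]])
    = -4·(4·-3 - -2·-3) - 4·(1·-3 - -2·-1) + 3·(1·-3 - 4·-1)
    = -4·-18 - 4·-5 + 3·1
    = 72 + 20 + 3 = 95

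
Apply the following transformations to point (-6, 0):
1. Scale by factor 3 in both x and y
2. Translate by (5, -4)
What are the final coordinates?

Step 1: Scale (-6, 0) by 3 → (-18, 0)
Step 2: Translate by (5, -4) → (-13, -4)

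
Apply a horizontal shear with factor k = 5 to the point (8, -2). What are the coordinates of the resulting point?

Shear matrix for horizontal shear with factor k = 5:
[[1, 5], [0, 1]]
Result: (8, -2) → (-2, -2)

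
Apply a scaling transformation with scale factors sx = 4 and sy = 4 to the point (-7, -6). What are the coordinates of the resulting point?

Scaling matrix:
[[4, 0], [0, 4]]
Result: (-7 × 4, -6 × 4) = (-28, -24)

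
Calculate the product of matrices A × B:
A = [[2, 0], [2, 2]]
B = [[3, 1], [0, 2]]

Matrix multiplication:
C[0][0] = 2×3 + 0×0 = 6
C[0][1] = 2×1 + 0×2 = 2
C[1][0] = 2×3 + 2×0 = 6
C[1][1] = 2×1 + 2×2 = 6
Result: [[6, 2], [6, 6]]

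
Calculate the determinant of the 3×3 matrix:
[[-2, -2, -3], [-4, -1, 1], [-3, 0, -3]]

Expansion along first row:
det = -2·det([[-1,1],[0,-3]]) - -2·det([[-4,1],[-3,-3]]) + -3·det([[-4,-1],[-3,0]])
    = -2·(-1·-3 - 1·0) - -2·(-4·-3 - 1·-3) + -3·(-4·0 - -1·-3)
    = -2·3 - -2·15 + -3·-3
    = -6 + 30 + 9 = 33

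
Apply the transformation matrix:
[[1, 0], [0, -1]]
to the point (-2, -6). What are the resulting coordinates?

Matrix multiplication:
[[1, 0], [0, -1]] × [-2, -6]ᵀ
= [(1)(-2) + (0)(-6), (0)(-2) + (-1)(-6)]ᵀ
= [-2, 6]ᵀ
Result: (-2, 6)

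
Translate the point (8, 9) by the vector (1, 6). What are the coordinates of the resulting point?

Translation by (1, 6) (homogeneous matrix [[1, 0, 1], [0, 1, 6], [0, 0, 1]]):
x' = 8 + 1 = 9
y' = 9 + 6 = 15
Result: (9, 15)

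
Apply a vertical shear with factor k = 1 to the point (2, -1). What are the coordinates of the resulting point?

Shear matrix for vertical shear with factor k = 1:
[[1, 0], [1, 1]]
Result: (2, -1) → (2, 1)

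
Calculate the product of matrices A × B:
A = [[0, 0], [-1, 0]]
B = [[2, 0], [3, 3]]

Matrix multiplication:
C[0][0] = 0×2 + 0×3 = 0
C[0][1] = 0×0 + 0×3 = 0
C[1][0] = -1×2 + 0×3 = -2
C[1][1] = -1×0 + 0×3 = 0
Result: [[0, 0], [-2, 0]]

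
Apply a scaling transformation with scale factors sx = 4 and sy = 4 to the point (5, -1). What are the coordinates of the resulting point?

Scaling matrix:
[[4, 0], [0, 4]]
Result: (5 × 4, -1 × 4) = (20, -4)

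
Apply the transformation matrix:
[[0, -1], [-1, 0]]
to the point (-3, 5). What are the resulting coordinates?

Matrix multiplication:
[[0, -1], [-1, 0]] × [-3, 5]ᵀ
= [(0)(-3) + (-1)(5), (-1)(-3) + (0)(5)]ᵀ
= [-5, 3]ᵀ
Result: (-5, 3)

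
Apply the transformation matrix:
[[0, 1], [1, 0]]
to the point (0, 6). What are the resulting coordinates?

Matrix multiplication:
[[0, 1], [1, 0]] × [0, 6]ᵀ
= [(0)(0) + (1)(6), (1)(0) + (0)(6)]ᵀ
= [6, 0]ᵀ
Result: (6, 0)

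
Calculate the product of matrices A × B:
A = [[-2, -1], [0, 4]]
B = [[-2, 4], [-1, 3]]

Matrix multiplication:
C[0][0] = -2×-2 + -1×-1 = 5
C[0][1] = -2×4 + -1×3 = -11
C[1][0] = 0×-2 + 4×-1 = -4
C[1][1] = 0×4 + 4×3 = 12
Result: [[5, -11], [-4, 12]]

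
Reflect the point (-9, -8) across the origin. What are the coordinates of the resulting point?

Reflection across origin: (-9, -8) → (9, 8)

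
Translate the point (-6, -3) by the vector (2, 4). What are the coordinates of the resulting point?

Translation by (2, 4) (homogeneous matrix [[1, 0, 2], [0, 1, 4], [0, 0, 1]]):
x' = -6 + 2 = -4
y' = -3 + 4 = 1
Result: (-4, 1)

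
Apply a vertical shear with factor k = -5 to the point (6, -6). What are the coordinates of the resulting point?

Shear matrix for vertical shear with factor k = -5:
[[1, 0], [-5, 1]]
Result: (6, -6) → (6, -36)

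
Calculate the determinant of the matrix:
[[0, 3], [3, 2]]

For a 2×2 matrix [[a, b], [c, d]], det = ad - bc
det = (0)(2) - (3)(3) = 0 - 9 = -9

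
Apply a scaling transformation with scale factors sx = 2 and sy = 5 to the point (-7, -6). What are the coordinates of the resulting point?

Scaling matrix:
[[2, 0], [0, 5]]
Result: (-7 × 2, -6 × 5) = (-14, -30)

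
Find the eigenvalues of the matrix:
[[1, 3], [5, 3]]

Characteristic equation: det(A - λI) = 0
λ² - (trace)λ + (det) = 0
trace = 1 + 3 = 4, det = (1)(3) - (3)(5) = -12
λ² - (4)λ + (-12) = 0
λ = (4 ± √((4)² - 4·(-12))) / 2 = (4 ± √64) / 2
Solving: λ = -2, 6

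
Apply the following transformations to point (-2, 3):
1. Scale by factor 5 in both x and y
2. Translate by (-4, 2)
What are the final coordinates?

Step 1: Scale (-2, 3) by 5 → (-10, 15)
Step 2: Translate by (-4, 2) → (-14, 17)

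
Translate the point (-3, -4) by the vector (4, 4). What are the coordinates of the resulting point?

Translation by (4, 4) (homogeneous matrix [[1, 0, 4], [0, 1, 4], [0, 0, 1]]):
x' = -3 + 4 = 1
y' = -4 + 4 = 0
Result: (1, 0)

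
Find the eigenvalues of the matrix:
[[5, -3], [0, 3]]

Characteristic equation: det(A - λI) = 0
λ² - (trace)λ + (det) = 0
trace = 5 + 3 = 8, det = (5)(3) - (-3)(0) = 15
λ² - (8)λ + (15) = 0
λ = (8 ± √((8)² - 4·(15))) / 2 = (8 ± √4) / 2
Solving: λ = 3, 5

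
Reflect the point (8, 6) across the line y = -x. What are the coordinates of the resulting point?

Reflection across line y = -x: (8, 6) → (-6, -8)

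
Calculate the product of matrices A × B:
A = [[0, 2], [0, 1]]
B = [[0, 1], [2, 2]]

Matrix multiplication:
C[0][0] = 0×0 + 2×2 = 4
C[0][1] = 0×1 + 2×2 = 4
C[1][0] = 0×0 + 1×2 = 2
C[1][1] = 0×1 + 1×2 = 2
Result: [[4, 4], [2, 2]]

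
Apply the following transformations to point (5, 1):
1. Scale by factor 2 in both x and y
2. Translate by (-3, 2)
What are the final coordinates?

Step 1: Scale (5, 1) by 2 → (10, 2)
Step 2: Translate by (-3, 2) → (7, 4)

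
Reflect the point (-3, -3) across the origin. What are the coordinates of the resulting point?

Reflection across origin: (-3, -3) → (3, 3)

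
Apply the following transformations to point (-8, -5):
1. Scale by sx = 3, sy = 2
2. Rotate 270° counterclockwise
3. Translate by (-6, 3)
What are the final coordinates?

Step 1: Scale → (-24, -10)
Step 2: Rotate 270° → (-10, 24)
Step 3: Translate → (-16, 27)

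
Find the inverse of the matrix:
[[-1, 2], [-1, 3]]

For [[a,b],[c,d]], inverse = (1/det)·[[d,-b],[-c,a]]
det = (-1)(3) - (2)(-1) = -3 - -2 = -1
Inverse = (1/-1)·[[3, -2], [1, -1]]
= [[-3, 2], [-1, 1]]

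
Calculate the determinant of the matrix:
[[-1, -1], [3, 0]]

For a 2×2 matrix [[a, b], [c, d]], det = ad - bc
det = (-1)(0) - (-1)(3) = 0 - -3 = 3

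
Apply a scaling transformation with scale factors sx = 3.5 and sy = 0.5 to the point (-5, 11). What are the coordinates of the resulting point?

Scaling matrix:
[[3.50, 0], [0, 0.50]]
Result: (-5 × 3.5, 11 × 0.5) = (-17.5, 5.5)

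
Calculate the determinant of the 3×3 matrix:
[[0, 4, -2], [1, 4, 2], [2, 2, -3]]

Expansion along first row:
det = 0·det([[4,2],[2,-3]]) - 4·det([[1,2],[2,-3]]) + -2·det([[1,4],[2,2]])
    = 0·(4·-3 - 2·2) - 4·(1·-3 - 2·2) + -2·(1·2 - 4·2)
    = 0·-16 - 4·-7 + -2·-6
    = 0 + 28 + 12 = 40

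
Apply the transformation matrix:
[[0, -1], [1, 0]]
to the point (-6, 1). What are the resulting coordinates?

Matrix multiplication:
[[0, -1], [1, 0]] × [-6, 1]ᵀ
= [(0)(-6) + (-1)(1), (1)(-6) + (0)(1)]ᵀ
= [-1, -6]ᵀ
Result: (-1, -6)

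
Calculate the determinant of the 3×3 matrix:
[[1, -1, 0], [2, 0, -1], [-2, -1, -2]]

Expansion along first row:
det = 1·det([[0,-1],[-1,-2]]) - -1·det([[2,-1],[-2,-2]]) + 0·det([[2,0],[-2,-1]])
    = 1·(0·-2 - -1·-1) - -1·(2·-2 - -1·-2) + 0·(2·-1 - 0·-2)
    = 1·-1 - -1·-6 + 0·-2
    = -1 + -6 + 0 = -7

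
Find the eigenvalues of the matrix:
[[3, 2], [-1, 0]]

Characteristic equation: det(A - λI) = 0
λ² - (trace)λ + (det) = 0
trace = 3 + 0 = 3, det = (3)(0) - (2)(-1) = 2
λ² - (3)λ + (2) = 0
λ = (3 ± √((3)² - 4·(2))) / 2 = (3 ± √1) / 2
Solving: λ = 1, 2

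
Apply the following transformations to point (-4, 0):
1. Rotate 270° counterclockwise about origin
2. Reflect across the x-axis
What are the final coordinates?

Step 1: Rotate 270° → (0, 4)
Step 2: Reflect across x-axis → (0, -4)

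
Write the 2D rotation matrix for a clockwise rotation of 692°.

Rotation matrix formula: [[cos θ, -sin θ], [sin θ, cos θ]]
A clockwise rotation by 692° is equivalent to a counterclockwise rotation by -692°.
For θ = -692°:
cos(-692°) = 0.8829
sin(-692°) = 0.4695
Result: [[0.8829, -0.4695], [0.4695, 0.8829]]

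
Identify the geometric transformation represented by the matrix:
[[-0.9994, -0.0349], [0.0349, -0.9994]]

This matrix represents: rotation by 178° counterclockwise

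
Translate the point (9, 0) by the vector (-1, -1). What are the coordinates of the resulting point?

Translation by (-1, -1) (homogeneous matrix [[1, 0, -1], [0, 1, -1], [0, 0, 1]]):
x' = 9 + -1 = 8
y' = 0 + -1 = -1
Result: (8, -1)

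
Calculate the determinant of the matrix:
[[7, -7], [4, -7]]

For a 2×2 matrix [[a, b], [c, d]], det = ad - bc
det = (7)(-7) - (-7)(4) = -49 - -28 = -21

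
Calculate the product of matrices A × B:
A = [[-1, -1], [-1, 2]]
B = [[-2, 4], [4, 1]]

Matrix multiplication:
C[0][0] = -1×-2 + -1×4 = -2
C[0][1] = -1×4 + -1×1 = -5
C[1][0] = -1×-2 + 2×4 = 10
C[1][1] = -1×4 + 2×1 = -2
Result: [[-2, -5], [10, -2]]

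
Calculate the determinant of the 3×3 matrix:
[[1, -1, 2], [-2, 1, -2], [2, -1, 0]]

Expansion along first row:
det = 1·det([[1,-2],[-1,0]]) - -1·det([[-2,-2],[2,0]]) + 2·det([[-2,1],[2,-1]])
    = 1·(1·0 - -2·-1) - -1·(-2·0 - -2·2) + 2·(-2·-1 - 1·2)
    = 1·-2 - -1·4 + 2·0
    = -2 + 4 + 0 = 2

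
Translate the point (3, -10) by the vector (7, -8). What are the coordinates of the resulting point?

Translation by (7, -8) (homogeneous matrix [[1, 0, 7], [0, 1, -8], [0, 0, 1]]):
x' = 3 + 7 = 10
y' = -10 + -8 = -18
Result: (10, -18)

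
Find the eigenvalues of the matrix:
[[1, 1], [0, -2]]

Characteristic equation: det(A - λI) = 0
λ² - (trace)λ + (det) = 0
trace = 1 + -2 = -1, det = (1)(-2) - (1)(0) = -2
λ² - (-1)λ + (-2) = 0
λ = (-1 ± √((-1)² - 4·(-2))) / 2 = (-1 ± √9) / 2
Solving: λ = -2, 1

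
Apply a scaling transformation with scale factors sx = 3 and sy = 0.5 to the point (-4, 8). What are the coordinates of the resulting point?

Scaling matrix:
[[3, 0], [0, 0.50]]
Result: (-4 × 3, 8 × 0.5) = (-12, 4)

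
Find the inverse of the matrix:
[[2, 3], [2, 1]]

For [[a,b],[c,d]], inverse = (1/det)·[[d,-b],[-c,a]]
det = (2)(1) - (3)(2) = 2 - 6 = -4
Inverse = (1/-4)·[[1, -3], [-2, 2]]
= [[-1/4, 3/4], [1/2, -1/2]]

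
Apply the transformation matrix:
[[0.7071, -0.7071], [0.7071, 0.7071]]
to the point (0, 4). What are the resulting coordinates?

Matrix multiplication:
[[0.7071, -0.7071], [0.7071, 0.7071]] × [0, 4]ᵀ
= [(0.7071)(0) + (-0.7071)(4), (0.7071)(0) + (0.7071)(4)]ᵀ
= [-2.8284, 2.8284]ᵀ
Result: (-2.8284, 2.8284)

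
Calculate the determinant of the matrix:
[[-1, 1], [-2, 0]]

For a 2×2 matrix [[a, b], [c, d]], det = ad - bc
det = (-1)(0) - (1)(-2) = 0 - -2 = 2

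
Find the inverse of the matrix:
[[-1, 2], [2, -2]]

For [[a,b],[c,d]], inverse = (1/det)·[[d,-b],[-c,a]]
det = (-1)(-2) - (2)(2) = 2 - 4 = -2
Inverse = (1/-2)·[[-2, -2], [-2, -1]]
= [[1, 1], [1, 1/2]]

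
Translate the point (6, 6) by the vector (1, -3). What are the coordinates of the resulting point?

Translation by (1, -3) (homogeneous matrix [[1, 0, 1], [0, 1, -3], [0, 0, 1]]):
x' = 6 + 1 = 7
y' = 6 + -3 = 3
Result: (7, 3)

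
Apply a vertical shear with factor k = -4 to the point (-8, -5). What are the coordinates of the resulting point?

Shear matrix for vertical shear with factor k = -4:
[[1, 0], [-4, 1]]
Result: (-8, -5) → (-8, 27)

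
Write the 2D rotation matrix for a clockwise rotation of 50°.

Rotation matrix formula: [[cos θ, -sin θ], [sin θ, cos θ]]
A clockwise rotation by 50° is equivalent to a counterclockwise rotation by -50°.
For θ = -50°:
cos(-50°) = 0.6428
sin(-50°) = -0.7660
Result: [[0.6428, 0.7660], [-0.7660, 0.6428]]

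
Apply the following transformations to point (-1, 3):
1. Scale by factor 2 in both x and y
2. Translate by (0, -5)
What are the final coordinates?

Step 1: Scale (-1, 3) by 2 → (-2, 6)
Step 2: Translate by (0, -5) → (-2, 1)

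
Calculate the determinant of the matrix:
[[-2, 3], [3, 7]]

For a 2×2 matrix [[a, b], [c, d]], det = ad - bc
det = (-2)(7) - (3)(3) = -14 - 9 = -23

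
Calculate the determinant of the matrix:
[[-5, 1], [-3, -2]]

For a 2×2 matrix [[a, b], [c, d]], det = ad - bc
det = (-5)(-2) - (1)(-3) = 10 - -3 = 13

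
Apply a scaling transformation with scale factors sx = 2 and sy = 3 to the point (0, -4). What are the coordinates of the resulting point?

Scaling matrix:
[[2, 0], [0, 3]]
Result: (0 × 2, -4 × 3) = (0, -12)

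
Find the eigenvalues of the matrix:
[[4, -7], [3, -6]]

Characteristic equation: det(A - λI) = 0
λ² - (trace)λ + (det) = 0
trace = 4 + -6 = -2, det = (4)(-6) - (-7)(3) = -3
λ² - (-2)λ + (-3) = 0
λ = (-2 ± √((-2)² - 4·(-3))) / 2 = (-2 ± √16) / 2
Solving: λ = -3, 1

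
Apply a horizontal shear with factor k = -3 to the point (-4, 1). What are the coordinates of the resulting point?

Shear matrix for horizontal shear with factor k = -3:
[[1, -3], [0, 1]]
Result: (-4, 1) → (-7, 1)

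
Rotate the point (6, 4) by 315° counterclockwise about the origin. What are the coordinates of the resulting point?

Rotation matrix for 315°: [[cos 315°, -sin 315°], [sin 315°, cos 315°]] ≈ [[0.707107, 0.707107], [-0.707107, 0.707107]]
[[0.707107, 0.707107], [-0.707107, 0.707107]] × [6, 4]ᵀ ≈ [7.0711, -1.4142]ᵀ
Result: (7.0711, -1.4142)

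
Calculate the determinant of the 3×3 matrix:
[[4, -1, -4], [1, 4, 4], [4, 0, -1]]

Expansion along first row:
det = 4·det([[4,4],[0,-1]]) - -1·det([[1,4],[4,-1]]) + -4·det([[1,4],[4,0]])
    = 4·(4·-1 - 4·0) - -1·(1·-1 - 4·4) + -4·(1·0 - 4·4)
    = 4·-4 - -1·-17 + -4·-16
    = -16 + -17 + 64 = 31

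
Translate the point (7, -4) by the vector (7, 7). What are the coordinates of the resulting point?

Translation by (7, 7) (homogeneous matrix [[1, 0, 7], [0, 1, 7], [0, 0, 1]]):
x' = 7 + 7 = 14
y' = -4 + 7 = 3
Result: (14, 3)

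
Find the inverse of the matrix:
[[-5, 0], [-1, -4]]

For [[a,b],[c,d]], inverse = (1/det)·[[d,-b],[-c,a]]
det = (-5)(-4) - (0)(-1) = 20 - 0 = 20
Inverse = (1/20)·[[-4, 0], [1, -5]]
= [[-1/5, 0], [1/20, -1/4]]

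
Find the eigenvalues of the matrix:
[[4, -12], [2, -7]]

Characteristic equation: det(A - λI) = 0
λ² - (trace)λ + (det) = 0
trace = 4 + -7 = -3, det = (4)(-7) - (-12)(2) = -4
λ² - (-3)λ + (-4) = 0
λ = (-3 ± √((-3)² - 4·(-4))) / 2 = (-3 ± √25) / 2
Solving: λ = -4, 1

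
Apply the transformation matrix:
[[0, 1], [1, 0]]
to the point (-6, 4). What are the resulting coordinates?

Matrix multiplication:
[[0, 1], [1, 0]] × [-6, 4]ᵀ
= [(0)(-6) + (1)(4), (1)(-6) + (0)(4)]ᵀ
= [4, -6]ᵀ
Result: (4, -6)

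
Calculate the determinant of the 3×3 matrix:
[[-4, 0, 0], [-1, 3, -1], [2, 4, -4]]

Expansion along first row:
det = -4·det([[3,-1],[4,-4]]) - 0·det([[-1,-1],[2,-4]]) + 0·det([[-1,3],[2,4]])
    = -4·(3·-4 - -1·4) - 0·(-1·-4 - -1·2) + 0·(-1·4 - 3·2)
    = -4·-8 - 0·6 + 0·-10
    = 32 + 0 + 0 = 32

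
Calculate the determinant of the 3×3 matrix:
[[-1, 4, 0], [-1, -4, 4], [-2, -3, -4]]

Expansion along first row:
det = -1·det([[-4,4],[-3,-4]]) - 4·det([[-1,4],[-2,-4]]) + 0·det([[-1,-4],[-2,-3]])
    = -1·(-4·-4 - 4·-3) - 4·(-1·-4 - 4·-2) + 0·(-1·-3 - -4·-2)
    = -1·28 - 4·12 + 0·-5
    = -28 + -48 + 0 = -76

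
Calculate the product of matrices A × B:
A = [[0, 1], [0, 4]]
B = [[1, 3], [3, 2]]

Matrix multiplication:
C[0][0] = 0×1 + 1×3 = 3
C[0][1] = 0×3 + 1×2 = 2
C[1][0] = 0×1 + 4×3 = 12
C[1][1] = 0×3 + 4×2 = 8
Result: [[3, 2], [12, 8]]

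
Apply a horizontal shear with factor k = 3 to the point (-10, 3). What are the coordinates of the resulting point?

Shear matrix for horizontal shear with factor k = 3:
[[1, 3], [0, 1]]
Result: (-10, 3) → (-1, 3)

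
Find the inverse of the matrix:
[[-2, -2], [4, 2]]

For [[a,b],[c,d]], inverse = (1/det)·[[d,-b],[-c,a]]
det = (-2)(2) - (-2)(4) = -4 - -8 = 4
Inverse = (1/4)·[[2, 2], [-4, -2]]
= [[1/2, 1/2], [-1, -1/2]]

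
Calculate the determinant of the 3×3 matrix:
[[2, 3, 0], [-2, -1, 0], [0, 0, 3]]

Expansion along first row:
det = 2·det([[-1,0],[0,3]]) - 3·det([[-2,0],[0,3]]) + 0·det([[-2,-1],[0,0]])
    = 2·(-1·3 - 0·0) - 3·(-2·3 - 0·0) + 0·(-2·0 - -1·0)
    = 2·-3 - 3·-6 + 0·0
    = -6 + 18 + 0 = 12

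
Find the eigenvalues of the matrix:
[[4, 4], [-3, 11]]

Characteristic equation: det(A - λI) = 0
λ² - (trace)λ + (det) = 0
trace = 4 + 11 = 15, det = (4)(11) - (4)(-3) = 56
λ² - (15)λ + (56) = 0
λ = (15 ± √((15)² - 4·(56))) / 2 = (15 ± √1) / 2
Solving: λ = 7, 8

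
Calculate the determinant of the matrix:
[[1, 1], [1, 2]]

For a 2×2 matrix [[a, b], [c, d]], det = ad - bc
det = (1)(2) - (1)(1) = 2 - 1 = 1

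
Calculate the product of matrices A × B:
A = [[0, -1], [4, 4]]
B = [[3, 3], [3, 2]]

Matrix multiplication:
C[0][0] = 0×3 + -1×3 = -3
C[0][1] = 0×3 + -1×2 = -2
C[1][0] = 4×3 + 4×3 = 24
C[1][1] = 4×3 + 4×2 = 20
Result: [[-3, -2], [24, 20]]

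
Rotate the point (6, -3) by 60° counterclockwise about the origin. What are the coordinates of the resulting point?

Rotation matrix for 60°: [[cos 60°, -sin 60°], [sin 60°, cos 60°]] ≈ [[0.500000, -0.866025], [0.866025, 0.500000]]
[[0.500000, -0.866025], [0.866025, 0.500000]] × [6, -3]ᵀ ≈ [5.5981, 3.6962]ᵀ
Result: (5.5981, 3.6962)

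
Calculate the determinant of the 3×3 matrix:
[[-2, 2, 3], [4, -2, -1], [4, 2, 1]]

Expansion along first row:
det = -2·det([[-2,-1],[2,1]]) - 2·det([[4,-1],[4,1]]) + 3·det([[4,-2],[4,2]])
    = -2·(-2·1 - -1·2) - 2·(4·1 - -1·4) + 3·(4·2 - -2·4)
    = -2·0 - 2·8 + 3·16
    = 0 + -16 + 48 = 32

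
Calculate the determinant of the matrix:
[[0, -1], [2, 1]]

For a 2×2 matrix [[a, b], [c, d]], det = ad - bc
det = (0)(1) - (-1)(2) = 0 - -2 = 2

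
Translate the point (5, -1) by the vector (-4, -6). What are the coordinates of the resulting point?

Translation by (-4, -6) (homogeneous matrix [[1, 0, -4], [0, 1, -6], [0, 0, 1]]):
x' = 5 + -4 = 1
y' = -1 + -6 = -7
Result: (1, -7)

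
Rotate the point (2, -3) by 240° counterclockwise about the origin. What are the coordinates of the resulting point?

Rotation matrix for 240°: [[cos 240°, -sin 240°], [sin 240°, cos 240°]] ≈ [[-0.500000, 0.866025], [-0.866025, -0.500000]]
[[-0.500000, 0.866025], [-0.866025, -0.500000]] × [2, -3]ᵀ ≈ [-3.5981, -0.2321]ᵀ
Result: (-3.5981, -0.2321)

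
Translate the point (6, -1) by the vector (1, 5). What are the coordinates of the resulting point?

Translation by (1, 5) (homogeneous matrix [[1, 0, 1], [0, 1, 5], [0, 0, 1]]):
x' = 6 + 1 = 7
y' = -1 + 5 = 4
Result: (7, 4)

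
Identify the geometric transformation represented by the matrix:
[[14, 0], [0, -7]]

This matrix represents: non-uniform scaling by sx = 14, sy = -7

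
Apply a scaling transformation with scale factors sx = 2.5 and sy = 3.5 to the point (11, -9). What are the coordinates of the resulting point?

Scaling matrix:
[[2.50, 0], [0, 3.50]]
Result: (11 × 2.5, -9 × 3.5) = (27.5, -31.5)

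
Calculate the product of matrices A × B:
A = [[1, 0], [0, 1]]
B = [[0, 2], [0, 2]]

Matrix multiplication:
C[0][0] = 1×0 + 0×0 = 0
C[0][1] = 1×2 + 0×2 = 2
C[1][0] = 0×0 + 1×0 = 0
C[1][1] = 0×2 + 1×2 = 2
Result: [[0, 2], [0, 2]]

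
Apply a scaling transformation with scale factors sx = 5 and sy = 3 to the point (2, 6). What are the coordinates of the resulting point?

Scaling matrix:
[[5, 0], [0, 3]]
Result: (2 × 5, 6 × 3) = (10, 18)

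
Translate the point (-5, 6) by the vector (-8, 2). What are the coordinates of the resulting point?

Translation by (-8, 2) (homogeneous matrix [[1, 0, -8], [0, 1, 2], [0, 0, 1]]):
x' = -5 + -8 = -13
y' = 6 + 2 = 8
Result: (-13, 8)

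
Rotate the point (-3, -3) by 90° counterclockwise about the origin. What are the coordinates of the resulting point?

Rotation matrix for 90°: [[cos 90°, -sin 90°], [sin 90°, cos 90°]] = [[0, -1], [1, 0]]
[[0, -1], [1, 0]] × [-3, -3]ᵀ = [3, -3]ᵀ
Result: (3, -3)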